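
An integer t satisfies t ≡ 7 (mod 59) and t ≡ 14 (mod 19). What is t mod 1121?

774

59⁻¹ mod 19: 59·10 ≡ 1 (mod 19), so 59⁻¹ ≡ 10.
t = 7 + 59·((14 − 7)·10 mod 19) = 7 + 59·13 = 774.
Check: 774 mod 59 = 7, 774 mod 19 = 14. ✓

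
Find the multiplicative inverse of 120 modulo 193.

37

193 = 1×120 + 73
120 = 1×73 + 47
73 = 1×47 + 26
47 = 1×26 + 21
26 = 1×21 + 5
21 = 4×5 + 1
5 = 5×1 + 0
gcd(120, 193) = 1, so the inverse exists.
Back-substitute for 1:
1 = 1×21 − 4×5
  = −4×26 + 5×21
  = 5×47 − 9×26
  = −9×73 + 14×47
  = 14×120 − 23×73
  = −23×193 + 37×120
So 120⁻¹ ≡ 37 (mod 193).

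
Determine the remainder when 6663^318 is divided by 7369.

6663^1 ≡ 6663 (mod 7369)
6663^2 ≡ 6663^2 = 44395569 ≡ 4713 (mod 7369)
6663^4 ≡ 4713^2 = 22212369 ≡ 2203 (mod 7369)
6663^8 ≡ 2203^2 = 4853209 ≡ 4407 (mod 7369)
6663^16 ≡ 4407^2 = 19421649 ≡ 4334 (mod 7369)
6663^32 ≡ 4334^2 = 18783556 ≡ 7344 (mod 7369)
6663^64 ≡ 7344^2 = 53934336 ≡ 625 (mod 7369)
6663^128 ≡ 625^2 = 390625 ≡ 68 (mod 7369)
6663^256 ≡ 68^2 = 4624 (mod 7369)
6663^318 = 6663^256 × 6663^32 × 6663^16 × 6663^8 × 6663^4 × 6663^2 ≡ 4624 × 7344 × 4334 × 4407 × 2203 × 4713 (mod 7369).
Accumulate the product:
4624 × 7344 = 33958656 ≡ 2304
2304 × 4334 = 9985536 ≡ 541
541 × 4407 = 2384187 ≡ 4000
4000 × 2203 = 8812000 ≡ 6045
6045 × 4713 = 28490085 ≡ 1531

1531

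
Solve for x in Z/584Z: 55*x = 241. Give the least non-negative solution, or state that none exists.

gcd(55, 584) = 1, so a unique solution mod 584 exists.
55⁻¹ ≡ 223 (mod 584).
x ≡ 223*241 ≡ 15 (mod 584).

15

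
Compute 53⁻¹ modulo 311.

223

By the extended Euclidean algorithm:
311 = 5·53 + 46
53 = 1·46 + 7
46 = 6·7 + 4
7 = 1·4 + 3
4 = 1·3 + 1
3 = 3·1 + 0
gcd(53, 311) = 1, so the inverse exists.
Bézout: 1 = 15·311 − 88·53.
So 53⁻¹ ≡ −88 ≡ 223 (mod 311).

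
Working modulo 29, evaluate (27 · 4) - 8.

13

27 · 4 = 108 ≡ 21 (mod 29)
21 - 8 = 13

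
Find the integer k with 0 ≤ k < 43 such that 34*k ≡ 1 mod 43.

19

By the extended Euclidean algorithm:
43 = 1*34 + 9
34 = 3*9 + 7
9 = 1*7 + 2
7 = 3*2 + 1
2 = 2*1 + 0
gcd(34, 43) = 1, so the inverse exists.
Back-substitute for 1:
1 = 1*7 − 3*2
  = −3*9 + 4*7
  = 4*34 − 15*9
  = −15*43 + 19*34
So 34⁻¹ ≡ 19 (mod 43).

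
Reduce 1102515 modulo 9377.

1102515 = 117·9377 + 5406, so 1102515 ≡ 5406 (mod 9377).

5406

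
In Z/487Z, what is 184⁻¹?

45

487 = 2·184 + 119
184 = 1·119 + 65
119 = 1·65 + 54
65 = 1·54 + 11
54 = 4·11 + 10
11 = 1·10 + 1
10 = 10·1 + 0
gcd(184, 487) = 1, so the inverse exists.
Back-substitute for 1:
1 = 1·11 − 1·10
  = −1·54 + 5·11
  = 5·65 − 6·54
  = −6·119 + 11·65
  = 11·184 − 17·119
  = −17·487 + 45·184
So 184⁻¹ ≡ 45 (mod 487).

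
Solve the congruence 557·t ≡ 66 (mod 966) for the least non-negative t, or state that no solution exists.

510

gcd(557, 966) = 1, so a unique solution mod 966 exists.
557⁻¹ ≡ 359 (mod 966).
t ≡ 359·66 ≡ 510 (mod 966).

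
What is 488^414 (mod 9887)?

5198

Using repeated squaring:
414 in binary is 110011110, i.e. 414 = 256 + 128 + 16 + 8 + 4 + 2.
488^1 ≡ 488 (mod 9887)
488^2 ≡ 488^2 = 238144 ≡ 856 (mod 9887)
488^4 ≡ 856^2 = 732736 ≡ 1098 (mod 9887)
488^8 ≡ 1098^2 = 1205604 ≡ 9277 (mod 9887)
488^16 ≡ 9277^2 = 86062729 ≡ 6281 (mod 9887)
488^32 ≡ 6281^2 = 39450961 ≡ 1831 (mod 9887)
488^64 ≡ 1831^2 = 3352561 ≡ 868 (mod 9887)
488^128 ≡ 868^2 = 753424 ≡ 2012 (mod 9887)
488^256 ≡ 2012^2 = 4048144 ≡ 4361 (mod 9887)
488^414 = 488^256 × 488^128 × 488^16 × 488^8 × 488^4 × 488^2 ≡ 4361 × 2012 × 6281 × 9277 × 1098 × 856 (mod 9887).
Accumulate the product:
4361 × 2012 = 8774332 ≡ 4563
4563 × 6281 = 28660203 ≡ 7677
7677 × 9277 = 71219529 ≡ 3468
3468 × 1098 = 3807864 ≡ 1369
1369 × 856 = 1171864 ≡ 5198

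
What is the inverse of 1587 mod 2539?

8

2539 = 1·1587 + 952
1587 = 1·952 + 635
952 = 1·635 + 317
635 = 2·317 + 1
317 = 317·1 + 0
gcd(1587, 2539) = 1, so the inverse exists.
Back-substitute for 1:
1 = 1·635 − 2·317
  = −2·952 + 3·635
  = 3·1587 − 5·952
  = −5·2539 + 8·1587
So 1587⁻¹ ≡ 8 (mod 2539).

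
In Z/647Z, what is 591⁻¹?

647 = 1*591 + 56
591 = 10*56 + 31
56 = 1*31 + 25
31 = 1*25 + 6
25 = 4*6 + 1
6 = 6*1 + 0
gcd(591, 647) = 1, so the inverse exists.
Back-substitute for 1:
1 = 1*25 − 4*6
  = −4*31 + 5*25
  = 5*56 − 9*31
  = −9*591 + 95*56
  = 95*647 − 104*591
So 591⁻¹ ≡ −104 ≡ 543 (mod 647).

543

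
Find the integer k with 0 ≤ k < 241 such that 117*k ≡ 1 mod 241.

103

Run the extended Euclidean algorithm:
241 = 2×117 + 7
117 = 16×7 + 5
7 = 1×5 + 2
5 = 2×2 + 1
2 = 2×1 + 0
gcd(117, 241) = 1, so the inverse exists.
Bézout: 1 = −50×241 + 103×117.
So 117⁻¹ ≡ 103 (mod 241).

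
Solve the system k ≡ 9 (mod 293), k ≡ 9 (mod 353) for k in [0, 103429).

9

293⁻¹ mod 353: 293×100 ≡ 1 (mod 353), so 293⁻¹ ≡ 100.
k = 9 + 293×((9 − 9)×100 mod 353) = 9 + 293×0 = 9.
Check: 9 mod 293 = 9, 9 mod 353 = 9. ✓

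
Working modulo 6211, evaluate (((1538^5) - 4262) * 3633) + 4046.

(1538)^5 ≡ 3050 (mod 6211)
3050 - 4262 = -1212 ≡ 4999 (mod 6211)
4999 * 3633 = 18161367 ≡ 403 (mod 6211)
403 + 4046 = 4449

4449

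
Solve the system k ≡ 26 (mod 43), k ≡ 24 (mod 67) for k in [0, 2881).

43⁻¹ mod 67: 43×53 ≡ 1 (mod 67), so 43⁻¹ ≡ 53.
k = 26 + 43×((24 − 26)×53 mod 67) = 26 + 43×28 = 1230.

1230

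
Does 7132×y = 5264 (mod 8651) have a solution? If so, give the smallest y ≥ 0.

gcd(7132, 8651) = 1, so a unique solution mod 8651 exists.
7132⁻¹ ≡ 4858 (mod 8651).
y ≡ 4858×5264 ≡ 156 (mod 8651).

156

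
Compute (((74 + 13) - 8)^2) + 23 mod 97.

56

74 + 13 = 87
87 - 8 = 79
(79)^2 ≡ 33 (mod 97)
33 + 23 = 56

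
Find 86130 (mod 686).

380

86130 = 125·686 + 380, so 86130 ≡ 380 (mod 686).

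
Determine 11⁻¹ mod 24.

11

Run the extended Euclidean algorithm:
24 = 2·11 + 2
11 = 5·2 + 1
2 = 2·1 + 0
gcd(11, 24) = 1, so the inverse exists.
Bézout: 1 = −5·24 + 11·11.
So 11⁻¹ ≡ 11 (mod 24).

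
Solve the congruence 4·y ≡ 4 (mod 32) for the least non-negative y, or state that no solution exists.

1

gcd(4, 32) = 4, and 4 | 4, so solutions exist.
Divide through by 4: 1·y = 1 (mod 8).
1⁻¹ ≡ 1 (mod 8).
y ≡ 1·1 ≡ 1 (mod 8).
The smallest non-negative solution is y = 1.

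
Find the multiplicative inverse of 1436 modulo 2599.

Apply the Euclidean algorithm and back-substitute:
2599 = 1*1436 + 1163
1436 = 1*1163 + 273
1163 = 4*273 + 71
273 = 3*71 + 60
71 = 1*60 + 11
60 = 5*11 + 5
11 = 2*5 + 1
5 = 5*1 + 0
gcd(1436, 2599) = 1, so the inverse exists.
Back-substitute for 1:
1 = 1*11 − 2*5
  = −2*60 + 11*11
  = 11*71 − 13*60
  = −13*273 + 50*71
  = 50*1163 − 213*273
  = −213*1436 + 263*1163
  = 263*2599 − 476*1436
So 1436⁻¹ ≡ −476 ≡ 2123 (mod 2599).

2123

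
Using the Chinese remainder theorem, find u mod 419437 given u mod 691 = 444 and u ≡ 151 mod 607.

52960

691⁻¹ mod 607: 691·383 ≡ 1 (mod 607), so 691⁻¹ ≡ 383.
u = 444 + 691·((151 − 444)·383 mod 607) = 444 + 691·76 = 52960.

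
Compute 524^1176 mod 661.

1176 in binary is 10010011000, i.e. 1176 = 1024 + 128 + 16 + 8.
524^1 ≡ 524 (mod 661)
524^2 ≡ 524^2 = 274576 ≡ 261 (mod 661)
524^4 ≡ 261^2 = 68121 ≡ 38 (mod 661)
524^8 ≡ 38^2 = 1444 ≡ 122 (mod 661)
524^16 ≡ 122^2 = 14884 ≡ 342 (mod 661)
524^32 ≡ 342^2 = 116964 ≡ 628 (mod 661)
524^64 ≡ 628^2 = 394384 ≡ 428 (mod 661)
524^128 ≡ 428^2 = 183184 ≡ 87 (mod 661)
524^256 ≡ 87^2 = 7569 ≡ 298 (mod 661)
524^512 ≡ 298^2 = 88804 ≡ 230 (mod 661)
524^1024 ≡ 230^2 = 52900 ≡ 20 (mod 661)
524^1176 = 524^1024 * 524^128 * 524^16 * 524^8 ≡ 20 * 87 * 342 * 122 (mod 661).
Accumulate the product:
20 * 87 = 1740 ≡ 418
418 * 342 = 142956 ≡ 180
180 * 122 = 21960 ≡ 147

147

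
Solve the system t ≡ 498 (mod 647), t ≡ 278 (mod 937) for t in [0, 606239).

647⁻¹ mod 937: 647·42 ≡ 1 (mod 937), so 647⁻¹ ≡ 42.
t = 498 + 647·((278 − 498)·42 mod 937) = 498 + 647·130 = 84608.

84608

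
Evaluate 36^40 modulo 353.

40 in binary is 101000, i.e. 40 = 32 + 8.
36^1 ≡ 36 (mod 353)
36^2 ≡ 36^2 = 1296 ≡ 237 (mod 353)
36^4 ≡ 237^2 = 56169 ≡ 42 (mod 353)
36^8 ≡ 42^2 = 1764 ≡ 352 (mod 353)
36^16 ≡ 352^2 = 123904 ≡ 1 (mod 353)
36^32 ≡ 1^2 = 1 (mod 353)
36^40 = 36^32 · 36^8 ≡ 1 · 352 (mod 353).
1 · 352 = 352 ≡ 352 (mod 353).

352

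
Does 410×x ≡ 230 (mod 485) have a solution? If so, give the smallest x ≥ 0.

81

gcd(410, 485) = 5, and 5 | 230, so solutions exist.
Divide through by 5: 82×x ≡ 46 mod 97.
82⁻¹ ≡ 84 (mod 97).
x ≡ 84×46 ≡ 81 (mod 97).
The smallest non-negative solution is x = 81.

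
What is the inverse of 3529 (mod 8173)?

8173 = 2*3529 + 1115
3529 = 3*1115 + 184
1115 = 6*184 + 11
184 = 16*11 + 8
11 = 1*8 + 3
8 = 2*3 + 2
3 = 1*2 + 1
2 = 2*1 + 0
gcd(3529, 8173) = 1, so the inverse exists.
Back-substitute for 1:
1 = 1*3 − 1*2
  = −1*8 + 3*3
  = 3*11 − 4*8
  = −4*184 + 67*11
  = 67*1115 − 406*184
  = −406*3529 + 1285*1115
  = 1285*8173 − 2976*3529
So 3529⁻¹ ≡ −2976 ≡ 5197 (mod 8173).

5197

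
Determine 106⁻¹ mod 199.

By the extended Euclidean algorithm:
199 = 1·106 + 93
106 = 1·93 + 13
93 = 7·13 + 2
13 = 6·2 + 1
2 = 2·1 + 0
gcd(106, 199) = 1, so the inverse exists.
Bézout: 1 = −49·199 + 92·106.
So 106⁻¹ ≡ 92 (mod 199).

92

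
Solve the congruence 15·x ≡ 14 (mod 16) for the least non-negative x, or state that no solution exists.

2

gcd(15, 16) = 1, so a unique solution mod 16 exists.
15⁻¹ ≡ 15 (mod 16).
x ≡ 15·14 ≡ 2 (mod 16).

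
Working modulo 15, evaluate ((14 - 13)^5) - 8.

8

14 - 13 = 1
(1)^5 ≡ 1 (mod 15)
1 - 8 = -7 ≡ 8 (mod 15)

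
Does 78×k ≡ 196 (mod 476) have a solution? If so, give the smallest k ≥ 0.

210

gcd(78, 476) = 2, and 2 | 196, so solutions exist.
Divide through by 2: 39×k = 98 (mod 238).
39⁻¹ ≡ 177 (mod 238).
k ≡ 177×98 ≡ 210 (mod 238).
The smallest non-negative solution is k = 210.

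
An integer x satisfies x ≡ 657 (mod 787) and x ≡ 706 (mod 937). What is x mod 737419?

787⁻¹ mod 937: 787×456 ≡ 1 (mod 937), so 787⁻¹ ≡ 456.
x = 657 + 787×((706 − 657)×456 mod 937) = 657 + 787×793 = 624748.

624748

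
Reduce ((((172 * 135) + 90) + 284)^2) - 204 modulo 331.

172 * 135 = 23220 ≡ 50 (mod 331)
50 + 90 = 140
140 + 284 = 424 ≡ 93 (mod 331)
(93)^2 ≡ 43 (mod 331)
43 - 204 = -161 ≡ 170 (mod 331)

170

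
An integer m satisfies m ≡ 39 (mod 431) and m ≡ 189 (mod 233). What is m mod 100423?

12538

431⁻¹ mod 233: 431*213 ≡ 1 (mod 233), so 431⁻¹ ≡ 213.
m = 39 + 431*((189 − 39)*213 mod 233) = 39 + 431*29 = 12538.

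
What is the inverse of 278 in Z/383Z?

Apply the Euclidean algorithm and back-substitute:
383 = 1·278 + 105
278 = 2·105 + 68
105 = 1·68 + 37
68 = 1·37 + 31
37 = 1·31 + 6
31 = 5·6 + 1
6 = 6·1 + 0
gcd(278, 383) = 1, so the inverse exists.
Back-substitute for 1:
1 = 1·31 − 5·6
  = −5·37 + 6·31
  = 6·68 − 11·37
  = −11·105 + 17·68
  = 17·278 − 45·105
  = −45·383 + 62·278
So 278⁻¹ ≡ 62 (mod 383).

62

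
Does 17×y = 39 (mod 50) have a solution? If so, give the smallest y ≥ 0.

gcd(17, 50) = 1, so a unique solution mod 50 exists.
17⁻¹ ≡ 3 (mod 50).
y ≡ 3×39 ≡ 17 (mod 50).

17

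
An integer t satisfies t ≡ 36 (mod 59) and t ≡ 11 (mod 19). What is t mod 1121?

59⁻¹ mod 19: 59×10 ≡ 1 (mod 19), so 59⁻¹ ≡ 10.
t = 36 + 59×((11 − 36)×10 mod 19) = 36 + 59×16 = 980.
Check: 980 mod 59 = 36, 980 mod 19 = 11. ✓

980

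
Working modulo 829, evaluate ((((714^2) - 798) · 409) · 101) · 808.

(714)^2 ≡ 790 (mod 829)
790 - 798 = -8 ≡ 821 (mod 829)
821 · 409 = 335789 ≡ 44 (mod 829)
44 · 101 = 4444 ≡ 299 (mod 829)
299 · 808 = 241592 ≡ 353 (mod 829)

353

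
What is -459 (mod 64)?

53

-459 = -8×64 + 53, so -459 ≡ 53 (mod 64).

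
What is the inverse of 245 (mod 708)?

341

By the extended Euclidean algorithm:
708 = 2·245 + 218
245 = 1·218 + 27
218 = 8·27 + 2
27 = 13·2 + 1
2 = 2·1 + 0
gcd(245, 708) = 1, so the inverse exists.
Bézout: 1 = −118·708 + 341·245.
So 245⁻¹ ≡ 341 (mod 708).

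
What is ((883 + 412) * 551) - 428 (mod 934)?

475

883 + 412 = 1295 ≡ 361 (mod 934)
361 * 551 = 198911 ≡ 903 (mod 934)
903 - 428 = 475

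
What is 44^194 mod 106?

194 in binary is 11000010, i.e. 194 = 128 + 64 + 2.
44^1 ≡ 44 (mod 106)
44^2 ≡ 44^2 = 1936 ≡ 28 (mod 106)
44^4 ≡ 28^2 = 784 ≡ 42 (mod 106)
44^8 ≡ 42^2 = 1764 ≡ 68 (mod 106)
44^16 ≡ 68^2 = 4624 ≡ 66 (mod 106)
44^32 ≡ 66^2 = 4356 ≡ 10 (mod 106)
44^64 ≡ 10^2 = 100 (mod 106)
44^128 ≡ 100^2 = 10000 ≡ 36 (mod 106)
44^194 = 44^128 * 44^64 * 44^2 ≡ 36 * 100 * 28 (mod 106).
Accumulate the product:
36 * 100 = 3600 ≡ 102
102 * 28 = 2856 ≡ 100

100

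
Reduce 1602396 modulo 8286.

1602396 = 193*8286 + 3198, so 1602396 ≡ 3198 (mod 8286).

3198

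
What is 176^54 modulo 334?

Compute successive squares:
54 in binary is 110110, i.e. 54 = 32 + 16 + 4 + 2.
176^1 ≡ 176 (mod 334)
176^2 ≡ 176^2 = 30976 ≡ 248 (mod 334)
176^4 ≡ 248^2 = 61504 ≡ 48 (mod 334)
176^8 ≡ 48^2 = 2304 ≡ 300 (mod 334)
176^16 ≡ 300^2 = 90000 ≡ 154 (mod 334)
176^32 ≡ 154^2 = 23716 ≡ 2 (mod 334)
176^54 = 176^32 × 176^16 × 176^4 × 176^2 ≡ 2 × 154 × 48 × 248 (mod 334).
Accumulate the product:
2 × 154 = 308
308 × 48 = 14784 ≡ 88
88 × 248 = 21824 ≡ 114

114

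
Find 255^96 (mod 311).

75

255^1 ≡ 255 (mod 311)
255^2 ≡ 255^2 = 65025 ≡ 26 (mod 311)
255^4 ≡ 26^2 = 676 ≡ 54 (mod 311)
255^8 ≡ 54^2 = 2916 ≡ 117 (mod 311)
255^16 ≡ 117^2 = 13689 ≡ 5 (mod 311)
255^32 ≡ 5^2 = 25 (mod 311)
255^64 ≡ 25^2 = 625 ≡ 3 (mod 311)
255^96 = 255^64 × 255^32 ≡ 3 × 25 (mod 311).
3 × 25 = 75 ≡ 75 (mod 311).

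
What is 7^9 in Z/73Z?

10

9 in binary is 1001, i.e. 9 = 8 + 1.
7^1 ≡ 7 (mod 73)
7^2 ≡ 7^2 = 49 (mod 73)
7^4 ≡ 49^2 = 2401 ≡ 65 (mod 73)
7^8 ≡ 65^2 = 4225 ≡ 64 (mod 73)
7^9 = 7^8 · 7^1 ≡ 64 · 7 (mod 73).
64 · 7 = 448 ≡ 10 (mod 73).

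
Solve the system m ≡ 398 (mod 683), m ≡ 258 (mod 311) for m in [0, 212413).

9277

683⁻¹ mod 311: 683*51 ≡ 1 (mod 311), so 683⁻¹ ≡ 51.
m = 398 + 683*((258 − 398)*51 mod 311) = 398 + 683*13 = 9277.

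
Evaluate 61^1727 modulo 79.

Compute successive squares:
1727 in binary is 11010111111, i.e. 1727 = 1024 + 512 + 128 + 32 + 16 + 8 + 4 + 2 + 1.
61^1 ≡ 61 (mod 79)
61^2 ≡ 61^2 = 3721 ≡ 8 (mod 79)
61^4 ≡ 8^2 = 64 (mod 79)
61^8 ≡ 64^2 = 4096 ≡ 67 (mod 79)
61^16 ≡ 67^2 = 4489 ≡ 65 (mod 79)
61^32 ≡ 65^2 = 4225 ≡ 38 (mod 79)
61^64 ≡ 38^2 = 1444 ≡ 22 (mod 79)
61^128 ≡ 22^2 = 484 ≡ 10 (mod 79)
61^256 ≡ 10^2 = 100 ≡ 21 (mod 79)
61^512 ≡ 21^2 = 441 ≡ 46 (mod 79)
61^1024 ≡ 46^2 = 2116 ≡ 62 (mod 79)
61^1727 = 61^1024 · 61^512 · 61^128 · 61^32 · 61^16 · 61^8 · 61^4 · 61^2 · 61^1 ≡ 62 · 46 · 10 · 38 · 65 · 67 · 64 · 8 · 61 (mod 79).
Accumulate the product:
62 · 46 = 2852 ≡ 8
8 · 10 = 80 ≡ 1
1 · 38 = 38
38 · 65 = 2470 ≡ 21
21 · 67 = 1407 ≡ 64
64 · 64 = 4096 ≡ 67
67 · 8 = 536 ≡ 62
62 · 61 = 3782 ≡ 69

69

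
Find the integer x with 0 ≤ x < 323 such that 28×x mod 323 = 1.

150

Run the extended Euclidean algorithm:
323 = 11×28 + 15
28 = 1×15 + 13
15 = 1×13 + 2
13 = 6×2 + 1
2 = 2×1 + 0
gcd(28, 323) = 1, so the inverse exists.
Back-substitute for 1:
1 = 1×13 − 6×2
  = −6×15 + 7×13
  = 7×28 − 13×15
  = −13×323 + 150×28
So 28⁻¹ ≡ 150 (mod 323).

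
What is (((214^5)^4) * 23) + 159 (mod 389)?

(214)^5 ≡ 95 (mod 389)
(95)^4 ≡ 249 (mod 389)
249 * 23 = 5727 ≡ 281 (mod 389)
281 + 159 = 440 ≡ 51 (mod 389)

51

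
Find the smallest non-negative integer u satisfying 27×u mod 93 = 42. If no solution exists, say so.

5

gcd(27, 93) = 3, and 3 | 42, so solutions exist.
Divide through by 3: 9×u ≡ 14 mod 31.
9⁻¹ ≡ 7 (mod 31).
u ≡ 7×14 ≡ 5 (mod 31).
The smallest non-negative solution is u = 5.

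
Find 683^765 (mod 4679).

765 in binary is 1011111101, i.e. 765 = 512 + 128 + 64 + 32 + 16 + 8 + 4 + 1.
683^1 ≡ 683 (mod 4679)
683^2 ≡ 683^2 = 466489 ≡ 3268 (mod 4679)
683^4 ≡ 3268^2 = 10679824 ≡ 2346 (mod 4679)
683^8 ≡ 2346^2 = 5503716 ≡ 1212 (mod 4679)
683^16 ≡ 1212^2 = 1468944 ≡ 4417 (mod 4679)
683^32 ≡ 4417^2 = 19509889 ≡ 3138 (mod 4679)
683^64 ≡ 3138^2 = 9847044 ≡ 2428 (mod 4679)
683^128 ≡ 2428^2 = 5895184 ≡ 4323 (mod 4679)
683^256 ≡ 4323^2 = 18688329 ≡ 403 (mod 4679)
683^512 ≡ 403^2 = 162409 ≡ 3323 (mod 4679)
683^765 = 683^512 * 683^128 * 683^64 * 683^32 * 683^16 * 683^8 * 683^4 * 683^1 ≡ 3323 * 4323 * 2428 * 3138 * 4417 * 1212 * 2346 * 683 (mod 4679).
Accumulate the product:
3323 * 4323 = 14365329 ≡ 799
799 * 2428 = 1939972 ≡ 2866
2866 * 3138 = 8993508 ≡ 470
470 * 4417 = 2075990 ≡ 3193
3193 * 1212 = 3869916 ≡ 383
383 * 2346 = 898518 ≡ 150
150 * 683 = 102450 ≡ 4191

4191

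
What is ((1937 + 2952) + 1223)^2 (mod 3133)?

1937 + 2952 = 4889 ≡ 1756 (mod 3133)
1756 + 1223 = 2979
(2979)^2 ≡ 1785 (mod 3133)

1785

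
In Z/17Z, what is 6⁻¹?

3

Run the extended Euclidean algorithm:
17 = 2×6 + 5
6 = 1×5 + 1
5 = 5×1 + 0
gcd(6, 17) = 1, so the inverse exists.
Back-substitute for 1:
1 = 1×6 − 1×5
  = −1×17 + 3×6
So 6⁻¹ ≡ 3 (mod 17).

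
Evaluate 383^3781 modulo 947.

815

3781 in binary is 111011000101, i.e. 3781 = 2048 + 1024 + 512 + 128 + 64 + 4 + 1.
383^1 ≡ 383 (mod 947)
383^2 ≡ 383^2 = 146689 ≡ 851 (mod 947)
383^4 ≡ 851^2 = 724201 ≡ 693 (mod 947)
383^8 ≡ 693^2 = 480249 ≡ 120 (mod 947)
383^16 ≡ 120^2 = 14400 ≡ 195 (mod 947)
383^32 ≡ 195^2 = 38025 ≡ 145 (mod 947)
383^64 ≡ 145^2 = 21025 ≡ 191 (mod 947)
383^128 ≡ 191^2 = 36481 ≡ 495 (mod 947)
383^256 ≡ 495^2 = 245025 ≡ 699 (mod 947)
383^512 ≡ 699^2 = 488601 ≡ 896 (mod 947)
383^1024 ≡ 896^2 = 802816 ≡ 707 (mod 947)
383^2048 ≡ 707^2 = 499849 ≡ 780 (mod 947)
383^3781 = 383^2048 × 383^1024 × 383^512 × 383^128 × 383^64 × 383^4 × 383^1 ≡ 780 × 707 × 896 × 495 × 191 × 693 × 383 (mod 947).
Accumulate the product:
780 × 707 = 551460 ≡ 306
306 × 896 = 274176 ≡ 493
493 × 495 = 244035 ≡ 656
656 × 191 = 125296 ≡ 292
292 × 693 = 202356 ≡ 645
645 × 383 = 247035 ≡ 815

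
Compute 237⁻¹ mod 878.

Apply the Euclidean algorithm and back-substitute:
878 = 3·237 + 167
237 = 1·167 + 70
167 = 2·70 + 27
70 = 2·27 + 16
27 = 1·16 + 11
16 = 1·11 + 5
11 = 2·5 + 1
5 = 5·1 + 0
gcd(237, 878) = 1, so the inverse exists.
Bézout: 1 = 44·878 − 163·237.
So 237⁻¹ ≡ −163 ≡ 715 (mod 878).

715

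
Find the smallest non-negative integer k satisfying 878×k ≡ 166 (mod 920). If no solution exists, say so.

237

gcd(878, 920) = 2, and 2 | 166, so solutions exist.
Divide through by 2: 439×k = 83 (mod 460).
439⁻¹ ≡ 219 (mod 460).
k ≡ 219×83 ≡ 237 (mod 460).
The smallest non-negative solution is k = 237.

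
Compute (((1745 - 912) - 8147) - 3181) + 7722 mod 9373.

1745 - 912 = 833
833 - 8147 = -7314 ≡ 2059 (mod 9373)
2059 - 3181 = -1122 ≡ 8251 (mod 9373)
8251 + 7722 = 15973 ≡ 6600 (mod 9373)

6600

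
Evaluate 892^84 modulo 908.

Compute successive squares:
84 in binary is 1010100, i.e. 84 = 64 + 16 + 4.
892^1 ≡ 892 (mod 908)
892^2 ≡ 892^2 = 795664 ≡ 256 (mod 908)
892^4 ≡ 256^2 = 65536 ≡ 160 (mod 908)
892^8 ≡ 160^2 = 25600 ≡ 176 (mod 908)
892^16 ≡ 176^2 = 30976 ≡ 104 (mod 908)
892^32 ≡ 104^2 = 10816 ≡ 828 (mod 908)
892^64 ≡ 828^2 = 685584 ≡ 44 (mod 908)
892^84 = 892^64 * 892^16 * 892^4 ≡ 44 * 104 * 160 (mod 908).
Accumulate the product:
44 * 104 = 4576 ≡ 36
36 * 160 = 5760 ≡ 312

312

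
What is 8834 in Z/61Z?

8834 = 144*61 + 50, so 8834 ≡ 50 (mod 61).

50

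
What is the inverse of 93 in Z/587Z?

By the extended Euclidean algorithm:
587 = 6×93 + 29
93 = 3×29 + 6
29 = 4×6 + 5
6 = 1×5 + 1
5 = 5×1 + 0
gcd(93, 587) = 1, so the inverse exists.
Back-substitute for 1:
1 = 1×6 − 1×5
  = −1×29 + 5×6
  = 5×93 − 16×29
  = −16×587 + 101×93
So 93⁻¹ ≡ 101 (mod 587).

101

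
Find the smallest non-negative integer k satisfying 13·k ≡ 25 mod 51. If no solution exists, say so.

gcd(13, 51) = 1, so a unique solution mod 51 exists.
13⁻¹ ≡ 4 (mod 51).
k ≡ 4·25 ≡ 49 (mod 51).

49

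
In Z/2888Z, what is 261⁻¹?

2888 = 11×261 + 17
261 = 15×17 + 6
17 = 2×6 + 5
6 = 1×5 + 1
5 = 5×1 + 0
gcd(261, 2888) = 1, so the inverse exists.
Back-substitute for 1:
1 = 1×6 − 1×5
  = −1×17 + 3×6
  = 3×261 − 46×17
  = −46×2888 + 509×261
So 261⁻¹ ≡ 509 (mod 2888).

509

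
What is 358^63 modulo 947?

358^1 ≡ 358 (mod 947)
358^2 ≡ 358^2 = 128164 ≡ 319 (mod 947)
358^4 ≡ 319^2 = 101761 ≡ 432 (mod 947)
358^8 ≡ 432^2 = 186624 ≡ 65 (mod 947)
358^16 ≡ 65^2 = 4225 ≡ 437 (mod 947)
358^32 ≡ 437^2 = 190969 ≡ 622 (mod 947)
358^63 = 358^32 · 358^16 · 358^8 · 358^4 · 358^2 · 358^1 ≡ 622 · 437 · 65 · 432 · 319 · 358 (mod 947).
Accumulate the product:
622 · 437 = 271814 ≡ 25
25 · 65 = 1625 ≡ 678
678 · 432 = 292896 ≡ 273
273 · 319 = 87087 ≡ 910
910 · 358 = 325780 ≡ 12

12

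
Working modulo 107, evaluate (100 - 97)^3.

27

100 - 97 = 3
(3)^3 ≡ 27 (mod 107)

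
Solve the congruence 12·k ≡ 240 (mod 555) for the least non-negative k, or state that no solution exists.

20

gcd(12, 555) = 3, and 3 | 240, so solutions exist.
Divide through by 3: 4·k ≡ 80 (mod 185).
4⁻¹ ≡ 139 (mod 185).
k ≡ 139·80 ≡ 20 (mod 185).
The smallest non-negative solution is k = 20.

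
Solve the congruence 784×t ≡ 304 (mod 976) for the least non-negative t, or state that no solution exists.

gcd(784, 976) = 16, and 16 | 304, so solutions exist.
Divide through by 16: 49×t ≡ 19 mod 61.
49⁻¹ ≡ 5 (mod 61).
t ≡ 5×19 ≡ 34 (mod 61).
The smallest non-negative solution is t = 34.

34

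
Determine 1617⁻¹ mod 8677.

Apply the Euclidean algorithm and back-substitute:
8677 = 5*1617 + 592
1617 = 2*592 + 433
592 = 1*433 + 159
433 = 2*159 + 115
159 = 1*115 + 44
115 = 2*44 + 27
44 = 1*27 + 17
27 = 1*17 + 10
17 = 1*10 + 7
10 = 1*7 + 3
7 = 2*3 + 1
3 = 3*1 + 0
gcd(1617, 8677) = 1, so the inverse exists.
Back-substitute for 1:
1 = 1*7 − 2*3
  = −2*10 + 3*7
  = 3*17 − 5*10
  = −5*27 + 8*17
  = 8*44 − 13*27
  = −13*115 + 34*44
  = 34*159 − 47*115
  = −47*433 + 128*159
  = 128*592 − 175*433
  = −175*1617 + 478*592
  = 478*8677 − 2565*1617
So 1617⁻¹ ≡ −2565 ≡ 6112 (mod 8677).

6112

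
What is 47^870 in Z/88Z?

1

Compute successive squares:
870 in binary is 1101100110, i.e. 870 = 512 + 256 + 64 + 32 + 4 + 2.
47^1 ≡ 47 (mod 88)
47^2 ≡ 47^2 = 2209 ≡ 9 (mod 88)
47^4 ≡ 9^2 = 81 (mod 88)
47^8 ≡ 81^2 = 6561 ≡ 49 (mod 88)
47^16 ≡ 49^2 = 2401 ≡ 25 (mod 88)
47^32 ≡ 25^2 = 625 ≡ 9 (mod 88)
47^64 ≡ 9^2 = 81 (mod 88)
47^128 ≡ 81^2 = 6561 ≡ 49 (mod 88)
47^256 ≡ 49^2 = 2401 ≡ 25 (mod 88)
47^512 ≡ 25^2 = 625 ≡ 9 (mod 88)
47^870 = 47^512 × 47^256 × 47^64 × 47^32 × 47^4 × 47^2 ≡ 9 × 25 × 81 × 9 × 81 × 9 (mod 88).
Accumulate the product:
9 × 25 = 225 ≡ 49
49 × 81 = 3969 ≡ 9
9 × 9 = 81
81 × 81 = 6561 ≡ 49
49 × 9 = 441 ≡ 1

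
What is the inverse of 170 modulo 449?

346

449 = 2*170 + 109
170 = 1*109 + 61
109 = 1*61 + 48
61 = 1*48 + 13
48 = 3*13 + 9
13 = 1*9 + 4
9 = 2*4 + 1
4 = 4*1 + 0
gcd(170, 449) = 1, so the inverse exists.
Bézout: 1 = 39*449 − 103*170.
So 170⁻¹ ≡ −103 ≡ 346 (mod 449).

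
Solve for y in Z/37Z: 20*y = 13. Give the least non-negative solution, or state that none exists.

gcd(20, 37) = 1, so a unique solution mod 37 exists.
20⁻¹ ≡ 13 (mod 37).
y ≡ 13*13 ≡ 21 (mod 37).

21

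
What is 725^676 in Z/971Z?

676 in binary is 1010100100, i.e. 676 = 512 + 128 + 32 + 4.
725^1 ≡ 725 (mod 971)
725^2 ≡ 725^2 = 525625 ≡ 314 (mod 971)
725^4 ≡ 314^2 = 98596 ≡ 525 (mod 971)
725^8 ≡ 525^2 = 275625 ≡ 832 (mod 971)
725^16 ≡ 832^2 = 692224 ≡ 872 (mod 971)
725^32 ≡ 872^2 = 760384 ≡ 91 (mod 971)
725^64 ≡ 91^2 = 8281 ≡ 513 (mod 971)
725^128 ≡ 513^2 = 263169 ≡ 28 (mod 971)
725^256 ≡ 28^2 = 784 (mod 971)
725^512 ≡ 784^2 = 614656 ≡ 13 (mod 971)
725^676 = 725^512 · 725^128 · 725^32 · 725^4 ≡ 13 · 28 · 91 · 525 (mod 971).
Accumulate the product:
13 · 28 = 364
364 · 91 = 33124 ≡ 110
110 · 525 = 57750 ≡ 461

461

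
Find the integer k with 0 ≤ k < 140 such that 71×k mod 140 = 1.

140 = 1·71 + 69
71 = 1·69 + 2
69 = 34·2 + 1
2 = 2·1 + 0
gcd(71, 140) = 1, so the inverse exists.
Bézout: 1 = 35·140 − 69·71.
So 71⁻¹ ≡ −69 ≡ 71 (mod 140).

71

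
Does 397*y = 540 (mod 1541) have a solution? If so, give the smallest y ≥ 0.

gcd(397, 1541) = 1, so a unique solution mod 1541 exists.
397⁻¹ ≡ 1246 (mod 1541).
y ≡ 1246*540 ≡ 964 (mod 1541).

964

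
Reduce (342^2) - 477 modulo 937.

(342)^2 ≡ 776 (mod 937)
776 - 477 = 299

299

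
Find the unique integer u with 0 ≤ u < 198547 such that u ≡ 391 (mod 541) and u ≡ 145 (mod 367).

541⁻¹ mod 367: 541×251 ≡ 1 (mod 367), so 541⁻¹ ≡ 251.
u = 391 + 541×((145 − 391)×251 mod 367) = 391 + 541×277 = 150248.
Check: 150248 mod 541 = 391, 150248 mod 367 = 145. ✓

150248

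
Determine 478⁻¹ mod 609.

609 = 1·478 + 131
478 = 3·131 + 85
131 = 1·85 + 46
85 = 1·46 + 39
46 = 1·39 + 7
39 = 5·7 + 4
7 = 1·4 + 3
4 = 1·3 + 1
3 = 3·1 + 0
gcd(478, 609) = 1, so the inverse exists.
Bézout: 1 = −135·609 + 172·478.
So 478⁻¹ ≡ 172 (mod 609).

172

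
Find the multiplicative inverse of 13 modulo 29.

29 = 2×13 + 3
13 = 4×3 + 1
3 = 3×1 + 0
gcd(13, 29) = 1, so the inverse exists.
Bézout: 1 = −4×29 + 9×13.
So 13⁻¹ ≡ 9 (mod 29).

9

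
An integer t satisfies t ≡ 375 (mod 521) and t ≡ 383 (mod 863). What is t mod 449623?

226489

521⁻¹ mod 863: 521*270 ≡ 1 (mod 863), so 521⁻¹ ≡ 270.
t = 375 + 521*((383 − 375)*270 mod 863) = 375 + 521*434 = 226489.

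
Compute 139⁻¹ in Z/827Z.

119

827 = 5·139 + 132
139 = 1·132 + 7
132 = 18·7 + 6
7 = 1·6 + 1
6 = 6·1 + 0
gcd(139, 827) = 1, so the inverse exists.
Back-substitute for 1:
1 = 1·7 − 1·6
  = −1·132 + 19·7
  = 19·139 − 20·132
  = −20·827 + 119·139
So 139⁻¹ ≡ 119 (mod 827).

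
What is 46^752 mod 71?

57

By square-and-multiply:
752 in binary is 1011110000, i.e. 752 = 512 + 128 + 64 + 32 + 16.
46^1 ≡ 46 (mod 71)
46^2 ≡ 46^2 = 2116 ≡ 57 (mod 71)
46^4 ≡ 57^2 = 3249 ≡ 54 (mod 71)
46^8 ≡ 54^2 = 2916 ≡ 5 (mod 71)
46^16 ≡ 5^2 = 25 (mod 71)
46^32 ≡ 25^2 = 625 ≡ 57 (mod 71)
46^64 ≡ 57^2 = 3249 ≡ 54 (mod 71)
46^128 ≡ 54^2 = 2916 ≡ 5 (mod 71)
46^256 ≡ 5^2 = 25 (mod 71)
46^512 ≡ 25^2 = 625 ≡ 57 (mod 71)
46^752 = 46^512 · 46^128 · 46^64 · 46^32 · 46^16 ≡ 57 · 5 · 54 · 57 · 25 (mod 71).
Accumulate the product:
57 · 5 = 285 ≡ 1
1 · 54 = 54
54 · 57 = 3078 ≡ 25
25 · 25 = 625 ≡ 57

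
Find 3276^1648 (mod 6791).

Compute successive squares:
1648 in binary is 11001110000, i.e. 1648 = 1024 + 512 + 64 + 32 + 16.
3276^1 ≡ 3276 (mod 6791)
3276^2 ≡ 3276^2 = 10732176 ≡ 2396 (mod 6791)
3276^4 ≡ 2396^2 = 5740816 ≡ 2421 (mod 6791)
3276^8 ≡ 2421^2 = 5861241 ≡ 608 (mod 6791)
3276^16 ≡ 608^2 = 369664 ≡ 2950 (mod 6791)
3276^32 ≡ 2950^2 = 8702500 ≡ 3229 (mod 6791)
3276^64 ≡ 3229^2 = 10426441 ≡ 2256 (mod 6791)
3276^128 ≡ 2256^2 = 5089536 ≡ 3077 (mod 6791)
3276^256 ≡ 3077^2 = 9467929 ≡ 1275 (mod 6791)
3276^512 ≡ 1275^2 = 1625625 ≡ 2576 (mod 6791)
3276^1024 ≡ 2576^2 = 6635776 ≡ 969 (mod 6791)
3276^1648 = 3276^1024 * 3276^512 * 3276^64 * 3276^32 * 3276^16 ≡ 969 * 2576 * 2256 * 3229 * 2950 (mod 6791).
Accumulate the product:
969 * 2576 = 2496144 ≡ 3847
3847 * 2256 = 8678832 ≡ 6725
6725 * 3229 = 21715025 ≡ 4198
4198 * 2950 = 12384100 ≡ 4107

4107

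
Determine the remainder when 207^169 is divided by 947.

Using repeated squaring:
169 in binary is 10101001, i.e. 169 = 128 + 32 + 8 + 1.
207^1 ≡ 207 (mod 947)
207^2 ≡ 207^2 = 42849 ≡ 234 (mod 947)
207^4 ≡ 234^2 = 54756 ≡ 777 (mod 947)
207^8 ≡ 777^2 = 603729 ≡ 490 (mod 947)
207^16 ≡ 490^2 = 240100 ≡ 509 (mod 947)
207^32 ≡ 509^2 = 259081 ≡ 550 (mod 947)
207^64 ≡ 550^2 = 302500 ≡ 407 (mod 947)
207^128 ≡ 407^2 = 165649 ≡ 871 (mod 947)
207^169 = 207^128 · 207^32 · 207^8 · 207^1 ≡ 871 · 550 · 490 · 207 (mod 947).
Accumulate the product:
871 · 550 = 479050 ≡ 815
815 · 490 = 399350 ≡ 663
663 · 207 = 137241 ≡ 873

873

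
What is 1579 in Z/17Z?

1579 = 92*17 + 15, so 1579 ≡ 15 (mod 17).

15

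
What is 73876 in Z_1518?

1012

73876 = 48×1518 + 1012, so 73876 ≡ 1012 (mod 1518).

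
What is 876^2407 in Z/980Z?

596

2407 in binary is 100101100111, i.e. 2407 = 2048 + 256 + 64 + 32 + 4 + 2 + 1.
876^1 ≡ 876 (mod 980)
876^2 ≡ 876^2 = 767376 ≡ 36 (mod 980)
876^4 ≡ 36^2 = 1296 ≡ 316 (mod 980)
876^8 ≡ 316^2 = 99856 ≡ 876 (mod 980)
876^16 ≡ 876^2 = 767376 ≡ 36 (mod 980)
876^32 ≡ 36^2 = 1296 ≡ 316 (mod 980)
876^64 ≡ 316^2 = 99856 ≡ 876 (mod 980)
876^128 ≡ 876^2 = 767376 ≡ 36 (mod 980)
876^256 ≡ 36^2 = 1296 ≡ 316 (mod 980)
876^512 ≡ 316^2 = 99856 ≡ 876 (mod 980)
876^1024 ≡ 876^2 = 767376 ≡ 36 (mod 980)
876^2048 ≡ 36^2 = 1296 ≡ 316 (mod 980)
876^2407 = 876^2048 * 876^256 * 876^64 * 876^32 * 876^4 * 876^2 * 876^1 ≡ 316 * 316 * 876 * 316 * 316 * 36 * 876 (mod 980).
Accumulate the product:
316 * 316 = 99856 ≡ 876
876 * 876 = 767376 ≡ 36
36 * 316 = 11376 ≡ 596
596 * 316 = 188336 ≡ 176
176 * 36 = 6336 ≡ 456
456 * 876 = 399456 ≡ 596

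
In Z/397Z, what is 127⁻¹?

Apply the Euclidean algorithm and back-substitute:
397 = 3*127 + 16
127 = 7*16 + 15
16 = 1*15 + 1
15 = 15*1 + 0
gcd(127, 397) = 1, so the inverse exists.
Bézout: 1 = 8*397 − 25*127.
So 127⁻¹ ≡ −25 ≡ 372 (mod 397).

372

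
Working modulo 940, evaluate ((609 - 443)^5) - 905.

609 - 443 = 166
(166)^5 ≡ 576 (mod 940)
576 - 905 = -329 ≡ 611 (mod 940)

611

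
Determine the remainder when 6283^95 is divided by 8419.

872

95 in binary is 1011111, i.e. 95 = 64 + 16 + 8 + 4 + 2 + 1.
6283^1 ≡ 6283 (mod 8419)
6283^2 ≡ 6283^2 = 39476089 ≡ 7817 (mod 8419)
6283^4 ≡ 7817^2 = 61105489 ≡ 387 (mod 8419)
6283^8 ≡ 387^2 = 149769 ≡ 6646 (mod 8419)
6283^16 ≡ 6646^2 = 44169316 ≡ 3242 (mod 8419)
6283^32 ≡ 3242^2 = 10510564 ≡ 3652 (mod 8419)
6283^64 ≡ 3652^2 = 13337104 ≡ 1408 (mod 8419)
6283^95 = 6283^64 · 6283^16 · 6283^8 · 6283^4 · 6283^2 · 6283^1 ≡ 1408 · 3242 · 6646 · 387 · 7817 · 6283 (mod 8419).
Accumulate the product:
1408 · 3242 = 4564736 ≡ 1638
1638 · 6646 = 10886148 ≡ 381
381 · 387 = 147447 ≡ 4324
4324 · 7817 = 33800708 ≡ 6842
6842 · 6283 = 42988286 ≡ 872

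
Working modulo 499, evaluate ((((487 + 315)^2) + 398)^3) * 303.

348

487 + 315 = 802 ≡ 303 (mod 499)
(303)^2 ≡ 492 (mod 499)
492 + 398 = 890 ≡ 391 (mod 499)
(391)^3 ≡ 263 (mod 499)
263 * 303 = 79689 ≡ 348 (mod 499)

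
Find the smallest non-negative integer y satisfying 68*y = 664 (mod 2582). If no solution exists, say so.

gcd(68, 2582) = 2, and 2 | 664, so solutions exist.
Divide through by 2: 34*y mod 1291 = 332.
34⁻¹ ≡ 38 (mod 1291).
y ≡ 38*332 ≡ 997 (mod 1291).
The smallest non-negative solution is y = 997.

997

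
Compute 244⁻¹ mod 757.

By the extended Euclidean algorithm:
757 = 3*244 + 25
244 = 9*25 + 19
25 = 1*19 + 6
19 = 3*6 + 1
6 = 6*1 + 0
gcd(244, 757) = 1, so the inverse exists.
Bézout: 1 = −39*757 + 121*244.
So 244⁻¹ ≡ 121 (mod 757).

121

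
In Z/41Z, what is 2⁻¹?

Run the extended Euclidean algorithm:
41 = 20*2 + 1
2 = 2*1 + 0
gcd(2, 41) = 1, so the inverse exists.
Bézout: 1 = 1*41 − 20*2.
So 2⁻¹ ≡ −20 ≡ 21 (mod 41).

21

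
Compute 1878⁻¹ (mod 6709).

6191

Apply the Euclidean algorithm and back-substitute:
6709 = 3×1878 + 1075
1878 = 1×1075 + 803
1075 = 1×803 + 272
803 = 2×272 + 259
272 = 1×259 + 13
259 = 19×13 + 12
13 = 1×12 + 1
12 = 12×1 + 0
gcd(1878, 6709) = 1, so the inverse exists.
Bézout: 1 = 145×6709 − 518×1878.
So 1878⁻¹ ≡ −518 ≡ 6191 (mod 6709).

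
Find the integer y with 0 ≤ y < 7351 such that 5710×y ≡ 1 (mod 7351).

6912

7351 = 1×5710 + 1641
5710 = 3×1641 + 787
1641 = 2×787 + 67
787 = 11×67 + 50
67 = 1×50 + 17
50 = 2×17 + 16
17 = 1×16 + 1
16 = 16×1 + 0
gcd(5710, 7351) = 1, so the inverse exists.
Bézout: 1 = 341×7351 − 439×5710.
So 5710⁻¹ ≡ −439 ≡ 6912 (mod 7351).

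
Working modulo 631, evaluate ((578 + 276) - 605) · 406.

578 + 276 = 854 ≡ 223 (mod 631)
223 - 605 = -382 ≡ 249 (mod 631)
249 · 406 = 101094 ≡ 134 (mod 631)

134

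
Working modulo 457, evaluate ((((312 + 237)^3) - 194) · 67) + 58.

312 + 237 = 549 ≡ 92 (mod 457)
(92)^3 ≡ 417 (mod 457)
417 - 194 = 223
223 · 67 = 14941 ≡ 317 (mod 457)
317 + 58 = 375

375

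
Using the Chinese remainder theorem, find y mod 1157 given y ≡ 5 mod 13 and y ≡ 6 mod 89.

13⁻¹ mod 89: 13×48 ≡ 1 (mod 89), so 13⁻¹ ≡ 48.
y = 5 + 13×((6 − 5)×48 mod 89) = 5 + 13×48 = 629.

629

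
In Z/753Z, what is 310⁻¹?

736

Apply the Euclidean algorithm and back-substitute:
753 = 2*310 + 133
310 = 2*133 + 44
133 = 3*44 + 1
44 = 44*1 + 0
gcd(310, 753) = 1, so the inverse exists.
Back-substitute for 1:
1 = 1*133 − 3*44
  = −3*310 + 7*133
  = 7*753 − 17*310
So 310⁻¹ ≡ −17 ≡ 736 (mod 753).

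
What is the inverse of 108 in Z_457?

457 = 4*108 + 25
108 = 4*25 + 8
25 = 3*8 + 1
8 = 8*1 + 0
gcd(108, 457) = 1, so the inverse exists.
Back-substitute for 1:
1 = 1*25 − 3*8
  = −3*108 + 13*25
  = 13*457 − 55*108
So 108⁻¹ ≡ −55 ≡ 402 (mod 457).

402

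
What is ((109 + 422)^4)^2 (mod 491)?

109 + 422 = 531 ≡ 40 (mod 491)
(40)^4 ≡ 417 (mod 491)
(417)^2 ≡ 75 (mod 491)

75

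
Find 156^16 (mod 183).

156

Compute successive squares:
156^1 ≡ 156 (mod 183)
156^2 ≡ 156^2 = 24336 ≡ 180 (mod 183)
156^4 ≡ 180^2 = 32400 ≡ 9 (mod 183)
156^8 ≡ 9^2 = 81 (mod 183)
156^16 ≡ 81^2 = 6561 ≡ 156 (mod 183)
So 156^16 ≡ 156 (mod 183).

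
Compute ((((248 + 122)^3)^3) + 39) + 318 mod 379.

248 + 122 = 370
(370)^3 ≡ 29 (mod 379)
(29)^3 ≡ 133 (mod 379)
133 + 39 = 172
172 + 318 = 490 ≡ 111 (mod 379)

111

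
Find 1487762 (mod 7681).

5329

1487762 = 193×7681 + 5329, so 1487762 ≡ 5329 (mod 7681).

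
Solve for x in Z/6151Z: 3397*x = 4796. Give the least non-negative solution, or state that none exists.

gcd(3397, 6151) = 1, so a unique solution mod 6151 exists.
3397⁻¹ ≡ 5644 (mod 6151).
x ≡ 5644*4796 ≡ 4224 (mod 6151).

4224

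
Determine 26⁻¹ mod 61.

61 = 2*26 + 9
26 = 2*9 + 8
9 = 1*8 + 1
8 = 8*1 + 0
gcd(26, 61) = 1, so the inverse exists.
Back-substitute for 1:
1 = 1*9 − 1*8
  = −1*26 + 3*9
  = 3*61 − 7*26
So 26⁻¹ ≡ −7 ≡ 54 (mod 61).

54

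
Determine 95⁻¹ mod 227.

184

Run the extended Euclidean algorithm:
227 = 2×95 + 37
95 = 2×37 + 21
37 = 1×21 + 16
21 = 1×16 + 5
16 = 3×5 + 1
5 = 5×1 + 0
gcd(95, 227) = 1, so the inverse exists.
Back-substitute for 1:
1 = 1×16 − 3×5
  = −3×21 + 4×16
  = 4×37 − 7×21
  = −7×95 + 18×37
  = 18×227 − 43×95
So 95⁻¹ ≡ −43 ≡ 184 (mod 227).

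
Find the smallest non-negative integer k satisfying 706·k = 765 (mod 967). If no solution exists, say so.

gcd(706, 967) = 1, so a unique solution mod 967 exists.
706⁻¹ ≡ 226 (mod 967).
k ≡ 226·765 ≡ 764 (mod 967).

764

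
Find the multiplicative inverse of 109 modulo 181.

93

By the extended Euclidean algorithm:
181 = 1·109 + 72
109 = 1·72 + 37
72 = 1·37 + 35
37 = 1·35 + 2
35 = 17·2 + 1
2 = 2·1 + 0
gcd(109, 181) = 1, so the inverse exists.
Bézout: 1 = 53·181 − 88·109.
So 109⁻¹ ≡ −88 ≡ 93 (mod 181).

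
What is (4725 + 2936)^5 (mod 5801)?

3842

4725 + 2936 = 7661 ≡ 1860 (mod 5801)
(1860)^5 ≡ 3842 (mod 5801)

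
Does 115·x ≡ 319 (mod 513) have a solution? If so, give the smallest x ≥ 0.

gcd(115, 513) = 1, so a unique solution mod 513 exists.
115⁻¹ ≡ 58 (mod 513).
x ≡ 58·319 ≡ 34 (mod 513).

34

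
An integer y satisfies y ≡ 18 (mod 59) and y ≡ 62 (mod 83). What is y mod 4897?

726

59⁻¹ mod 83: 59·38 ≡ 1 (mod 83), so 59⁻¹ ≡ 38.
y = 18 + 59·((62 − 18)·38 mod 83) = 18 + 59·12 = 726.
Check: 726 mod 59 = 18, 726 mod 83 = 62. ✓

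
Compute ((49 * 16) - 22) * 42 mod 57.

27

49 * 16 = 784 ≡ 43 (mod 57)
43 - 22 = 21
21 * 42 = 882 ≡ 27 (mod 57)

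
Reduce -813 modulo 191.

142

-813 = -5*191 + 142, so -813 ≡ 142 (mod 191).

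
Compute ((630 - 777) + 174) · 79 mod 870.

393

630 - 777 = -147 ≡ 723 (mod 870)
723 + 174 = 897 ≡ 27 (mod 870)
27 · 79 = 2133 ≡ 393 (mod 870)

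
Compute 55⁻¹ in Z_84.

55

84 = 1*55 + 29
55 = 1*29 + 26
29 = 1*26 + 3
26 = 8*3 + 2
3 = 1*2 + 1
2 = 2*1 + 0
gcd(55, 84) = 1, so the inverse exists.
Bézout: 1 = 19*84 − 29*55.
So 55⁻¹ ≡ −29 ≡ 55 (mod 84).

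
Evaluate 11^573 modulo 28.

15

Compute successive squares:
573 in binary is 1000111101, i.e. 573 = 512 + 32 + 16 + 8 + 4 + 1.
11^1 ≡ 11 (mod 28)
11^2 ≡ 11^2 = 121 ≡ 9 (mod 28)
11^4 ≡ 9^2 = 81 ≡ 25 (mod 28)
11^8 ≡ 25^2 = 625 ≡ 9 (mod 28)
11^16 ≡ 9^2 = 81 ≡ 25 (mod 28)
11^32 ≡ 25^2 = 625 ≡ 9 (mod 28)
11^64 ≡ 9^2 = 81 ≡ 25 (mod 28)
11^128 ≡ 25^2 = 625 ≡ 9 (mod 28)
11^256 ≡ 9^2 = 81 ≡ 25 (mod 28)
11^512 ≡ 25^2 = 625 ≡ 9 (mod 28)
11^573 = 11^512 * 11^32 * 11^16 * 11^8 * 11^4 * 11^1 ≡ 9 * 9 * 25 * 9 * 25 * 11 (mod 28).
Accumulate the product:
9 * 9 = 81 ≡ 25
25 * 25 = 625 ≡ 9
9 * 9 = 81 ≡ 25
25 * 25 = 625 ≡ 9
9 * 11 = 99 ≡ 15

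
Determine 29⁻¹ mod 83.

83 = 2×29 + 25
29 = 1×25 + 4
25 = 6×4 + 1
4 = 4×1 + 0
gcd(29, 83) = 1, so the inverse exists.
Bézout: 1 = 7×83 − 20×29.
So 29⁻¹ ≡ −20 ≡ 63 (mod 83).

63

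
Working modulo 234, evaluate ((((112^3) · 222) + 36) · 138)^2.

126

(112)^3 ≡ 226 (mod 234)
226 · 222 = 50172 ≡ 96 (mod 234)
96 + 36 = 132
132 · 138 = 18216 ≡ 198 (mod 234)
(198)^2 ≡ 126 (mod 234)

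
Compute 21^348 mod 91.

14

348 in binary is 101011100, i.e. 348 = 256 + 64 + 16 + 8 + 4.
21^1 ≡ 21 (mod 91)
21^2 ≡ 21^2 = 441 ≡ 77 (mod 91)
21^4 ≡ 77^2 = 5929 ≡ 14 (mod 91)
21^8 ≡ 14^2 = 196 ≡ 14 (mod 91)
21^16 ≡ 14^2 = 196 ≡ 14 (mod 91)
21^32 ≡ 14^2 = 196 ≡ 14 (mod 91)
21^64 ≡ 14^2 = 196 ≡ 14 (mod 91)
21^128 ≡ 14^2 = 196 ≡ 14 (mod 91)
21^256 ≡ 14^2 = 196 ≡ 14 (mod 91)
21^348 = 21^256 * 21^64 * 21^16 * 21^8 * 21^4 ≡ 14 * 14 * 14 * 14 * 14 (mod 91).
Accumulate the product:
14 * 14 = 196 ≡ 14
14 * 14 = 196 ≡ 14
14 * 14 = 196 ≡ 14
14 * 14 = 196 ≡ 14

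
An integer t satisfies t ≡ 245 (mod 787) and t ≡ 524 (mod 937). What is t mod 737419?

787⁻¹ mod 937: 787*456 ≡ 1 (mod 937), so 787⁻¹ ≡ 456.
t = 245 + 787*((524 − 245)*456 mod 937) = 245 + 787*729 = 573968.

573968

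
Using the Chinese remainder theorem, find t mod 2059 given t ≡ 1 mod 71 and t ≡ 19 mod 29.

71⁻¹ mod 29: 71·9 ≡ 1 (mod 29), so 71⁻¹ ≡ 9.
t = 1 + 71·((19 − 1)·9 mod 29) = 1 + 71·17 = 1208.

1208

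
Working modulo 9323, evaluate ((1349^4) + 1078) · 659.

(1349)^4 ≡ 6837 (mod 9323)
6837 + 1078 = 7915
7915 · 659 = 5215985 ≡ 4428 (mod 9323)

4428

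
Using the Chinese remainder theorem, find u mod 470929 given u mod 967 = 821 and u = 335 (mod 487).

135234

967⁻¹ mod 487: 967×139 ≡ 1 (mod 487), so 967⁻¹ ≡ 139.
u = 821 + 967×((335 − 821)×139 mod 487) = 821 + 967×139 = 135234.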